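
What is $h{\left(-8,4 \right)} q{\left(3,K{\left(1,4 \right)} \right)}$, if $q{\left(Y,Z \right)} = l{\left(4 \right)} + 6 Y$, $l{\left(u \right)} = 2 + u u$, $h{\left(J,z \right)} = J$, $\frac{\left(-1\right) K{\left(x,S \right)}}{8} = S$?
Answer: $-288$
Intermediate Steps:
$K{\left(x,S \right)} = - 8 S$
$l{\left(u \right)} = 2 + u^{2}$
$q{\left(Y,Z \right)} = 18 + 6 Y$ ($q{\left(Y,Z \right)} = \left(2 + 4^{2}\right) + 6 Y = \left(2 + 16\right) + 6 Y = 18 + 6 Y$)
$h{\left(-8,4 \right)} q{\left(3,K{\left(1,4 \right)} \right)} = - 8 \left(18 + 6 \cdot 3\right) = - 8 \left(18 + 18\right) = \left(-8\right) 36 = -288$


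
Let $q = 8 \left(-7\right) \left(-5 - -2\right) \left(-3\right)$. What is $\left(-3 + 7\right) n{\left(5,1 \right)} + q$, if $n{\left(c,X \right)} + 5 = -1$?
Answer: $-528$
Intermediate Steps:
$n{\left(c,X \right)} = -6$ ($n{\left(c,X \right)} = -5 - 1 = -6$)
$q = -504$ ($q = - 56 \left(-5 + 2\right) \left(-3\right) = - 56 \left(\left(-3\right) \left(-3\right)\right) = \left(-56\right) 9 = -504$)
$\left(-3 + 7\right) n{\left(5,1 \right)} + q = \left(-3 + 7\right) \left(-6\right) - 504 = 4 \left(-6\right) - 504 = -24 - 504 = -528$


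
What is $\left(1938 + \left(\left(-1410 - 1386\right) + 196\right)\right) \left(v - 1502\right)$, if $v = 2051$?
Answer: $-363438$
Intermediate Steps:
$\left(1938 + \left(\left(-1410 - 1386\right) + 196\right)\right) \left(v - 1502\right) = \left(1938 + \left(\left(-1410 - 1386\right) + 196\right)\right) \left(2051 - 1502\right) = \left(1938 + \left(-2796 + 196\right)\right) 549 = \left(1938 - 2600\right) 549 = \left(-662\right) 549 = -363438$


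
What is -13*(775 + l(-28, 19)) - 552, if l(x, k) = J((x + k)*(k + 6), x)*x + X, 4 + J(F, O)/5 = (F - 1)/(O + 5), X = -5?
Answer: 954/23 ≈ 41.478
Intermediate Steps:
J(F, O) = -20 + 5*(-1 + F)/(5 + O) (J(F, O) = -20 + 5*((F - 1)/(O + 5)) = -20 + 5*((-1 + F)/(5 + O)) = -20 + 5*(-1 + F)/(5 + O))
l(x, k) = -5 + 5*x*(-21 - 4*x + (6 + k)*(k + x))/(5 + x) (l(x, k) = (5*(-21 + (x + k)*(k + 6) - 4*x)/(5 + x))*x - 5 = (5*(-21 + (k + x)*(6 + k) - 4*x)/(5 + x))*x - 5 = (5*(-21 + (6 + k)*(k + x) - 4*x)/(5 + x))*x - 5 = (5*(-21 - 4*x + (6 + k)*(k + x))/(5 + x))*x - 5 = 5*x*(-21 - 4*x + (6 + k)*(k + x))/(5 + x) - 5 = -5 + 5*x*(-21 - 4*x + (6 + k)*(k + x))/(5 + x))
-13*(775 + l(-28, 19)) - 552 = -13*(775 + 5*(-5 - 1*(-28) - 28*(-21 + 19**2 + 2*(-28) + 6*19 + 19*(-28)))/(5 - 28)) - 552 = -13*(775 + 5*(-5 + 28 - 28*(-21 + 361 - 56 + 114 - 532))/(-23)) - 552 = -13*(775 + 5*(-1/23)*(-5 + 28 - 28*(-134))) - 552 = -13*(775 + 5*(-1/23)*(-5 + 28 + 3752)) - 552 = -13*(775 + 5*(-1/23)*3775) - 552 = -13*(775 - 18875/23) - 552 = -13*(-1050/23) - 552 = 13650/23 - 552 = 954/23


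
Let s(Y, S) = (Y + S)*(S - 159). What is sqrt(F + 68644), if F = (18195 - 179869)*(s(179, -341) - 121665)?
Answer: sqrt(6574541854) ≈ 81084.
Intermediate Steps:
s(Y, S) = (-159 + S)*(S + Y) (s(Y, S) = (S + Y)*(-159 + S) = (-159 + S)*(S + Y))
F = 6574473210 (F = (18195 - 179869)*(((-341)**2 - 159*(-341) - 159*179 - 341*179) - 121665) = -161674*((116281 + 54219 - 28461 - 61039) - 121665) = -161674*(81000 - 121665) = -161674*(-40665) = 6574473210)
sqrt(F + 68644) = sqrt(6574473210 + 68644) = sqrt(6574541854)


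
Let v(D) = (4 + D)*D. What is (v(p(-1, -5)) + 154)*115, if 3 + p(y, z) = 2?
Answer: 17365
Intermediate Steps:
p(y, z) = -1 (p(y, z) = -3 + 2 = -1)
v(D) = D*(4 + D)
(v(p(-1, -5)) + 154)*115 = (-(4 - 1) + 154)*115 = (-1*3 + 154)*115 = (-3 + 154)*115 = 151*115 = 17365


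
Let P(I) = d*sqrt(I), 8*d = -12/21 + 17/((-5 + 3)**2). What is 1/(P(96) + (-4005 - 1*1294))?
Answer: -8308832/44028468941 - 2884*sqrt(6)/44028468941 ≈ -0.00018888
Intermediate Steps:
d = 103/224 (d = (-12/21 + 17/((-5 + 3)**2))/8 = (-12*1/21 + 17/((-2)**2))/8 = (-4/7 + 17/4)/8 = (1/8)*(103/28) = 103/224 ≈ 0.45982)
P(I) = 103*sqrt(I)/224
1/(P(96) + (-4005 - 1*1294)) = 1/(103*sqrt(96)/224 + (-4005 - 1*1294)) = 1/(103*(4*sqrt(6))/224 + (-4005 - 1294)) = 1/(103*sqrt(6)/56 - 5299) = 1/(-5299 + 103*sqrt(6)/56)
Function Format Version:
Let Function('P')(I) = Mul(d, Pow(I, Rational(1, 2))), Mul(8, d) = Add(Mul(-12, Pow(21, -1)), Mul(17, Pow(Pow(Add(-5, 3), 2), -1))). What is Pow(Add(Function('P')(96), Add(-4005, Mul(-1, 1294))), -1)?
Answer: Add(Rational(-8308832, 44028468941), Mul(Rational(-2884, 44028468941), Pow(6, Rational(1, 2)))) ≈ -0.00018888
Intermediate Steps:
d = Rational(103, 224) (d = Mul(Rational(1, 8), Add(Mul(-12, Pow(21, -1)), Mul(17, Pow(Pow(Add(-5, 3), 2), -1)))) = Mul(Rational(1, 8), Add(Mul(-12, Rational(1, 21)), Mul(17, Pow(Pow(-2, 2), -1)))) = Mul(Rational(1, 8), Add(Rational(-4, 7), Mul(17, Pow(4, -1)))) = Mul(Rational(1, 8), Add(Rational(-4, 7), Mul(17, Rational(1, 4)))) = Mul(Rational(1, 8), Add(Rational(-4, 7), Rational(17, 4))) = Mul(Rational(1, 8), Rational(103, 28)) = Rational(103, 224) ≈ 0.45982)
Function('P')(I) = Mul(Rational(103, 224), Pow(I, Rational(1, 2)))
Pow(Add(Function('P')(96), Add(-4005, Mul(-1, 1294))), -1) = Pow(Add(Mul(Rational(103, 224), Pow(96, Rational(1, 2))), Add(-4005, Mul(-1, 1294))), -1) = Pow(Add(Mul(Rational(103, 224), Mul(4, Pow(6, Rational(1, 2)))), Add(-4005, -1294)), -1) = Pow(Add(Mul(Rational(103, 56), Pow(6, Rational(1, 2))), -5299), -1) = Pow(Add(-5299, Mul(Rational(103, 56), Pow(6, Rational(1, 2)))), -1)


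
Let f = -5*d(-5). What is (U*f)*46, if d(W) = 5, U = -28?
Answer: 32200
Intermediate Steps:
f = -25 (f = -5*5 = -25)
(U*f)*46 = -28*(-25)*46 = 700*46 = 32200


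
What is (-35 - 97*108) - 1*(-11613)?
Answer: 1102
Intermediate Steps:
(-35 - 97*108) - 1*(-11613) = (-35 - 10476) + 11613 = -10511 + 11613 = 1102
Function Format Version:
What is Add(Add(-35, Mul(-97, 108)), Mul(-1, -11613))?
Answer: 1102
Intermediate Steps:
Add(Add(-35, Mul(-97, 108)), Mul(-1, -11613)) = Add(Add(-35, -10476), 11613) = Add(-10511, 11613) = 1102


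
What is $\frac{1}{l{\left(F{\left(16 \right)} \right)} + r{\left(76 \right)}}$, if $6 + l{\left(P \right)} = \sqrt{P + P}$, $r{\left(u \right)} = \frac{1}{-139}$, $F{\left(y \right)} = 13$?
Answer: $- \frac{116065}{194879} - \frac{19321 \sqrt{26}}{194879} \approx -1.1011$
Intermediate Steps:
$r{\left(u \right)} = - \frac{1}{139}$
$l{\left(P \right)} = -6 + \sqrt{2} \sqrt{P}$ ($l{\left(P \right)} = -6 + \sqrt{P + P} = -6 + \sqrt{2 P} = -6 + \sqrt{2} \sqrt{P}$)
$\frac{1}{l{\left(F{\left(16 \right)} \right)} + r{\left(76 \right)}} = \frac{1}{\left(-6 + \sqrt{2} \sqrt{13}\right) - \frac{1}{139}} = \frac{1}{\left(-6 + \sqrt{26}\right) - \frac{1}{139}} = \frac{1}{- \frac{835}{139} + \sqrt{26}}$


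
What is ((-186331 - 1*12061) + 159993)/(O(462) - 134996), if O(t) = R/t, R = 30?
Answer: 2956723/10394687 ≈ 0.28445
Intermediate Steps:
O(t) = 30/t
((-186331 - 1*12061) + 159993)/(O(462) - 134996) = ((-186331 - 1*12061) + 159993)/(30/462 - 134996) = ((-186331 - 12061) + 159993)/(30*(1/462) - 134996) = (-198392 + 159993)/(5/77 - 134996) = -38399/(-10394687/77) = -38399*(-77/10394687) = 2956723/10394687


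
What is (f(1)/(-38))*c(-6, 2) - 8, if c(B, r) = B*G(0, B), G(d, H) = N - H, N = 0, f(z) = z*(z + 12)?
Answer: 82/19 ≈ 4.3158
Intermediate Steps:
f(z) = z*(12 + z)
G(d, H) = -H (G(d, H) = 0 - H = -H)
c(B, r) = -B² (c(B, r) = B*(-B) = -B²)
(f(1)/(-38))*c(-6, 2) - 8 = ((1*(12 + 1))/(-38))*(-1*(-6)²) - 8 = ((1*13)*(-1/38))*(-1*36) - 8 = (13*(-1/38))*(-36) - 8 = -13/38*(-36) - 8 = 234/19 - 8 = 82/19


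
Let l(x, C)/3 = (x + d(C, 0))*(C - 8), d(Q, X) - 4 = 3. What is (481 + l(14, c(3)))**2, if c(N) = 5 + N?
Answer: 231361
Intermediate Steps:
d(Q, X) = 7 (d(Q, X) = 4 + 3 = 7)
l(x, C) = 3*(-8 + C)*(7 + x) (l(x, C) = 3*((x + 7)*(C - 8)) = 3*((7 + x)*(-8 + C)) = 3*((-8 + C)*(7 + x)) = 3*(-8 + C)*(7 + x))
(481 + l(14, c(3)))**2 = (481 + (-168 - 24*14 + 21*(5 + 3) + 3*(5 + 3)*14))**2 = (481 + (-168 - 336 + 21*8 + 3*8*14))**2 = (481 + (-168 - 336 + 168 + 336))**2 = (481 + 0)**2 = 481**2 = 231361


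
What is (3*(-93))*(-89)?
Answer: 24831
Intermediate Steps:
(3*(-93))*(-89) = -279*(-89) = 24831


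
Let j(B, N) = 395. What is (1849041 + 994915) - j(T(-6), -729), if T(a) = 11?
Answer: 2843561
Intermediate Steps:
(1849041 + 994915) - j(T(-6), -729) = (1849041 + 994915) - 1*395 = 2843956 - 395 = 2843561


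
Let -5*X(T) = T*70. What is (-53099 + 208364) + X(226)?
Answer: 152101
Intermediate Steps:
X(T) = -14*T (X(T) = -T*70/5 = -14*T)
(-53099 + 208364) + X(226) = (-53099 + 208364) - 14*226 = 155265 - 3164 = 152101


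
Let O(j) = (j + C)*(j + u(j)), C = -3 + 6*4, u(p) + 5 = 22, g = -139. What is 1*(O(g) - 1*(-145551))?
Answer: 159947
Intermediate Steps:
u(p) = 17 (u(p) = -5 + 22 = 17)
C = 21 (C = -3 + 24 = 21)
O(j) = (17 + j)*(21 + j) (O(j) = (j + 21)*(j + 17) = (21 + j)*(17 + j) = (17 + j)*(21 + j))
1*(O(g) - 1*(-145551)) = 1*((357 + (-139)² + 38*(-139)) - 1*(-145551)) = 1*((357 + 19321 - 5282) + 145551) = 1*(14396 + 145551) = 1*159947 = 159947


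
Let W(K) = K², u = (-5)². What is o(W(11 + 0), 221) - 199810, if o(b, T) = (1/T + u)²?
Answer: -9728383534/48841 ≈ -1.9918e+5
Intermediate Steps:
u = 25
o(b, T) = (25 + 1/T)² (o(b, T) = (1/T + 25)² = (25 + 1/T)²)
o(W(11 + 0), 221) - 199810 = (1 + 25*221)²/221² - 199810 = (1 + 5525)²/48841 - 199810 = (1/48841)*5526² - 199810 = (1/48841)*30536676 - 199810 = 30536676/48841 - 199810 = -9728383534/48841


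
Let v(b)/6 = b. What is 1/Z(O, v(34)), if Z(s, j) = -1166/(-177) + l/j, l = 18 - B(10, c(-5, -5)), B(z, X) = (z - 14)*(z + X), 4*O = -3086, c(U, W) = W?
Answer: 6018/40765 ≈ 0.14763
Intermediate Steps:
v(b) = 6*b
O = -1543/2 (O = (1/4)*(-3086) = -1543/2 ≈ -771.50)
B(z, X) = (-14 + z)*(X + z)
l = 38 (l = 18 - (10**2 - 14*(-5) - 14*10 - 5*10) = 18 - (100 + 70 - 140 - 50) = 18 - 1*(-20) = 18 + 20 = 38)
Z(s, j) = 1166/177 + 38/j (Z(s, j) = -1166/(-177) + 38/j = -1166*(-1/177) + 38/j = 1166/177 + 38/j)
1/Z(O, v(34)) = 1/(1166/177 + 38/((6*34))) = 1/(1166/177 + 38/204) = 1/(1166/177 + 38*(1/204)) = 1/(1166/177 + 19/102) = 1/(40765/6018) = 6018/40765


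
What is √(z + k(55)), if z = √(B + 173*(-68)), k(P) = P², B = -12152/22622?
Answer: √(387014631025 + 22622*I*√376284959870)/11311 ≈ 55.009 + 0.98588*I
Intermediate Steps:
B = -6076/11311 (B = -12152*1/22622 = -6076/11311 ≈ -0.53718)
z = 2*I*√376284959870/11311 (z = √(-6076/11311 + 173*(-68)) = √(-6076/11311 - 11764) = √(-133068680/11311) = 2*I*√376284959870/11311 ≈ 108.46*I)
√(z + k(55)) = √(2*I*√376284959870/11311 + 55²) = √(2*I*√376284959870/11311 + 3025) = √(3025 + 2*I*√376284959870/11311)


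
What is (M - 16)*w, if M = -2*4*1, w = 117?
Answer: -2808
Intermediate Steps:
M = -8 (M = -8*1 = -8)
(M - 16)*w = (-8 - 16)*117 = -24*117 = -2808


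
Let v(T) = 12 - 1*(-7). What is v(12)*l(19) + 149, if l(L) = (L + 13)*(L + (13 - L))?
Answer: 8053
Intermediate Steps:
l(L) = 169 + 13*L (l(L) = (13 + L)*13 = 169 + 13*L)
v(T) = 19 (v(T) = 12 + 7 = 19)
v(12)*l(19) + 149 = 19*(169 + 13*19) + 149 = 19*(169 + 247) + 149 = 19*416 + 149 = 7904 + 149 = 8053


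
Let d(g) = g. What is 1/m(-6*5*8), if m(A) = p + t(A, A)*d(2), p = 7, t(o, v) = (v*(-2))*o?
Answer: -1/230393 ≈ -4.3404e-6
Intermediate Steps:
t(o, v) = -2*o*v (t(o, v) = (-2*v)*o = -2*o*v)
m(A) = 7 - 4*A² (m(A) = 7 - 2*A*A*2 = 7 - 2*A²*2 = 7 - 4*A²)
1/m(-6*5*8) = 1/(7 - 4*(-6*5*8)²) = 1/(7 - 4*(-30*8)²) = 1/(7 - 4*(-240)²) = 1/(7 - 4*57600) = 1/(7 - 230400) = 1/(-230393) = -1/230393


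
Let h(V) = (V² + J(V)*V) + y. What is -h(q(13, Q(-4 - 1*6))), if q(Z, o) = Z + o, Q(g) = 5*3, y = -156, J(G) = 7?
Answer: -824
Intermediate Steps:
Q(g) = 15
h(V) = -156 + V² + 7*V (h(V) = (V² + 7*V) - 156 = -156 + V² + 7*V)
-h(q(13, Q(-4 - 1*6))) = -(-156 + (13 + 15)² + 7*(13 + 15)) = -(-156 + 28² + 7*28) = -(-156 + 784 + 196) = -1*824 = -824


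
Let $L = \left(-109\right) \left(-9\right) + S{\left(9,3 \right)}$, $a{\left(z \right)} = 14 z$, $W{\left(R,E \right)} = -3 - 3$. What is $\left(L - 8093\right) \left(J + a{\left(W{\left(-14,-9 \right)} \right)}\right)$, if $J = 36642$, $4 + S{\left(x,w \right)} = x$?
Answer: $-259817706$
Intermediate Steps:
$W{\left(R,E \right)} = -6$
$S{\left(x,w \right)} = -4 + x$
$L = 986$ ($L = \left(-109\right) \left(-9\right) + \left(-4 + 9\right) = 981 + 5 = 986$)
$\left(L - 8093\right) \left(J + a{\left(W{\left(-14,-9 \right)} \right)}\right) = \left(986 - 8093\right) \left(36642 + 14 \left(-6\right)\right) = - 7107 \left(36642 - 84\right) = \left(-7107\right) 36558 = -259817706$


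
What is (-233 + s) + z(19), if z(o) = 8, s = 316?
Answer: 91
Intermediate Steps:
(-233 + s) + z(19) = (-233 + 316) + 8 = 83 + 8 = 91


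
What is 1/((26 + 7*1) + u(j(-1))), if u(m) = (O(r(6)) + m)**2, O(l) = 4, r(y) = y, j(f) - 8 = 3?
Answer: 1/258 ≈ 0.0038760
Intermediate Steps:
j(f) = 11 (j(f) = 8 + 3 = 11)
u(m) = (4 + m)**2
1/((26 + 7*1) + u(j(-1))) = 1/((26 + 7*1) + (4 + 11)**2) = 1/((26 + 7) + 15**2) = 1/(33 + 225) = 1/258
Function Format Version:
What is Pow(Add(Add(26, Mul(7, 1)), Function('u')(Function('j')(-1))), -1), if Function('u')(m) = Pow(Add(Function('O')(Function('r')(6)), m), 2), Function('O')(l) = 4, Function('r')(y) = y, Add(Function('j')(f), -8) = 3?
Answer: Rational(1, 258) ≈ 0.0038760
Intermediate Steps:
Function('j')(f) = 11 (Function('j')(f) = Add(8, 3) = 11)
Function('u')(m) = Pow(Add(4, m), 2)
Pow(Add(Add(26, Mul(7, 1)), Function('u')(Function('j')(-1))), -1) = Pow(Add(Add(26, Mul(7, 1)), Pow(Add(4, 11), 2)), -1) = Pow(Add(Add(26, 7), Pow(15, 2)), -1) = Pow(Add(33, 225), -1) = Pow(258, -1) = Rational(1, 258)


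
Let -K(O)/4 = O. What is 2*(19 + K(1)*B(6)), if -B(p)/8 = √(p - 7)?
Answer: 38 + 64*I ≈ 38.0 + 64.0*I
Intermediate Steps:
K(O) = -4*O
B(p) = -8*√(-7 + p) (B(p) = -8*√(p - 7) = -8*√(-7 + p))
2*(19 + K(1)*B(6)) = 2*(19 + (-4*1)*(-8*√(-7 + 6))) = 2*(19 - (-32)*√(-1)) = 2*(19 - (-32)*I) = 2*(19 + 32*I) = 38 + 64*I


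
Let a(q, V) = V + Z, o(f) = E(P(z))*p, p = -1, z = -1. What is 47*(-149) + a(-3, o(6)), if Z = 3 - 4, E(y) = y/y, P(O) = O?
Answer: -7005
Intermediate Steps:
E(y) = 1
Z = -1
o(f) = -1 (o(f) = 1*(-1) = -1)
a(q, V) = -1 + V (a(q, V) = V - 1 = -1 + V)
47*(-149) + a(-3, o(6)) = 47*(-149) + (-1 - 1) = -7003 - 2 = -7005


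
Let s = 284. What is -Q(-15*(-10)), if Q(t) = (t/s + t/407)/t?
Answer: -691/115588 ≈ -0.0059781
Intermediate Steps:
Q(t) = 691/115588 (Q(t) = (t/284 + t/407)/t = (691*t/115588)/t = 691/115588)
-Q(-15*(-10)) = -1*691/115588 = -691/115588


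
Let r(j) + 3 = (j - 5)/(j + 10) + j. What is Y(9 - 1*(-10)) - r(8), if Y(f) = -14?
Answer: -115/6 ≈ -19.167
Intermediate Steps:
r(j) = -3 + j + (-5 + j)/(10 + j) (r(j) = -3 + ((j - 5)/(j + 10) + j) = -3 + ((-5 + j)/(10 + j) + j) = -3 + (j + (-5 + j)/(10 + j)) = -3 + j + (-5 + j)/(10 + j))
Y(9 - 1*(-10)) - r(8) = -14 - (-35 + 8² + 8*8)/(10 + 8) = -14 - (-35 + 64 + 64)/18 = -14 - 93/18 = -14 - 1*31/6 = -14 - 31/6 = -115/6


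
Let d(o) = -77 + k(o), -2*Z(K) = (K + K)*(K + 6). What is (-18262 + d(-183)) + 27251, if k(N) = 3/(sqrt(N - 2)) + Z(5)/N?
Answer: 1630951/183 - 3*I*sqrt(185)/185 ≈ 8912.3 - 0.22056*I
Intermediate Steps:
Z(K) = -K*(6 + K) (Z(K) = -(K + K)*(K + 6)/2 = -2*K*(6 + K)/2 = -K*(6 + K))
k(N) = -55/N + 3/sqrt(-2 + N) (k(N) = 3/(sqrt(N - 2)) + (-1*5*(6 + 5))/N = 3/(sqrt(-2 + N)) + (-1*5*11)/N = 3/sqrt(-2 + N) - 55/N = -55/N + 3/sqrt(-2 + N))
d(o) = -77 - 55/o + 3/sqrt(-2 + o) (d(o) = -77 + (-55/o + 3/sqrt(-2 + o)) = -77 - 55/o + 3/sqrt(-2 + o))
(-18262 + d(-183)) + 27251 = (-18262 + (-77 - 55/(-183) + 3/sqrt(-2 - 183))) + 27251 = (-18262 + (-77 - 55*(-1/183) + 3/sqrt(-185))) + 27251 = (-18262 + (-77 + 55/183 + 3*(-I*sqrt(185)/185))) + 27251 = (-18262 + (-77 + 55/183 - 3*I*sqrt(185)/185)) + 27251 = (-18262 + (-14036/183 - 3*I*sqrt(185)/185)) + 27251 = (-3355982/183 - 3*I*sqrt(185)/185) + 27251 = 1630951/183 - 3*I*sqrt(185)/185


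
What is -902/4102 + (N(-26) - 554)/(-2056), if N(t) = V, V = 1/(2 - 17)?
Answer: 3137021/63252840 ≈ 0.049595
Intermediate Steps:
V = -1/15 (V = 1/(-15) = -1/15 ≈ -0.066667)
N(t) = -1/15
-902/4102 + (N(-26) - 554)/(-2056) = -902/4102 + (-1/15 - 554)/(-2056) = -902*1/4102 - 8311/15*(-1/2056) = -451/2051 + 8311/30840 = 3137021/63252840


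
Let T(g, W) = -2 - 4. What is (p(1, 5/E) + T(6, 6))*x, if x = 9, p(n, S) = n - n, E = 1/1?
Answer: -54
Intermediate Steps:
E = 1
T(g, W) = -6
p(n, S) = 0
(p(1, 5/E) + T(6, 6))*x = (0 - 6)*9 = -6*9 = -54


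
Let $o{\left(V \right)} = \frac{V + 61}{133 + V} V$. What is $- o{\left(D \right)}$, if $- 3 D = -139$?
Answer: $- \frac{22379}{807} \approx -27.731$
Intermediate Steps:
$D = \frac{139}{3}$ ($D = \left(- \frac{1}{3}\right) \left(-139\right) = \frac{139}{3} \approx 46.333$)
$o{\left(V \right)} = \frac{V \left(61 + V\right)}{133 + V}$ ($o{\left(V \right)} = \frac{61 + V}{133 + V} V = \frac{V \left(61 + V\right)}{133 + V}$)
$- o{\left(D \right)} = - \frac{139 \left(61 + \frac{139}{3}\right)}{3 \left(133 + \frac{139}{3}\right)} = - \frac{139 \cdot 322}{3 \cdot \frac{538}{3} \cdot 3} = - \frac{139 \cdot 3 \cdot 322}{3 \cdot 538 \cdot 3} = \left(-1\right) \frac{22379}{807} = - \frac{22379}{807}$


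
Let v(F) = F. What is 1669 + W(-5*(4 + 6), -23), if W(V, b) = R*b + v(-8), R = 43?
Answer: 672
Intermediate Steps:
W(V, b) = -8 + 43*b (W(V, b) = 43*b - 8 = -8 + 43*b)
1669 + W(-5*(4 + 6), -23) = 1669 + (-8 + 43*(-23)) = 1669 + (-8 - 989) = 1669 - 997 = 672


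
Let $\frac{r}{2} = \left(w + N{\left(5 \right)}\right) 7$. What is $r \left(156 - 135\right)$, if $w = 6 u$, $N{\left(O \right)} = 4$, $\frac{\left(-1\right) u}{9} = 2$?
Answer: $-30576$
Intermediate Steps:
$u = -18$ ($u = \left(-9\right) 2 = -18$)
$w = -108$ ($w = 6 \left(-18\right) = -108$)
$r = -1456$ ($r = 2 \left(-108 + 4\right) 7 = 2 \left(\left(-104\right) 7\right) = 2 \left(-728\right) = -1456$)
$r \left(156 - 135\right) = - 1456 \left(156 - 135\right) = \left(-1456\right) 21 = -30576$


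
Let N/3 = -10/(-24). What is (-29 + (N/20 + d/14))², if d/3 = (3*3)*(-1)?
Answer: 11950849/12544 ≈ 952.71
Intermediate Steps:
d = -27 (d = 3*((3*3)*(-1)) = 3*(9*(-1)) = 3*(-9) = -27)
N = 5/4 (N = 3*(-10/(-24)) = 3*(-10*(-1/24)) = 3*(5/12) = 5/4 ≈ 1.2500)
(-29 + (N/20 + d/14))² = (-29 + ((5/4)/20 - 27/14))² = (-29 + ((5/4)*(1/20) - 27*1/14))² = (-29 + (1/16 - 27/14))² = (-29 - 209/112)² = (-3457/112)² = 11950849/12544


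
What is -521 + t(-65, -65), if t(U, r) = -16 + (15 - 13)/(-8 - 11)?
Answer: -10205/19 ≈ -537.11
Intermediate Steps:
t(U, r) = -306/19 (t(U, r) = -16 + 2/(-19) = -16 + 2*(-1/19) = -16 - 2/19 = -306/19)
-521 + t(-65, -65) = -521 - 306/19 = -10205/19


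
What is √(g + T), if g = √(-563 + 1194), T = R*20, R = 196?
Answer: √(3920 + √631) ≈ 62.810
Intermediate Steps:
T = 3920 (T = 196*20 = 3920)
g = √631 ≈ 25.120
√(g + T) = √(√631 + 3920) = √(3920 + √631)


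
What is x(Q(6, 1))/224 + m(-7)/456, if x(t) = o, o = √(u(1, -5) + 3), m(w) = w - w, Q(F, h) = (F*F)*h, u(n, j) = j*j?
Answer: √7/112 ≈ 0.023623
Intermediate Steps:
u(n, j) = j²
Q(F, h) = h*F² (Q(F, h) = F²*h = h*F²)
m(w) = 0
o = 2*√7 (o = √((-5)² + 3) = √(25 + 3) = √28 = 2*√7 ≈ 5.2915)
x(t) = 2*√7
x(Q(6, 1))/224 + m(-7)/456 = (2*√7)/224 + 0/456 = (2*√7)*(1/224) + 0*(1/456) = √7/112 + 0 = √7/112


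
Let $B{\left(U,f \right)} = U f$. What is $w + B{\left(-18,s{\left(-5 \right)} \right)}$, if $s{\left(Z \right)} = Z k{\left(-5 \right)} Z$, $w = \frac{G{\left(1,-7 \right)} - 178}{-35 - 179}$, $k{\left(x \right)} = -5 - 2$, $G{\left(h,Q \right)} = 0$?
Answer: $\frac{337139}{107} \approx 3150.8$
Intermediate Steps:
$k{\left(x \right)} = -7$
$w = \frac{89}{107}$ ($w = \frac{0 - 178}{-35 - 179} = - \frac{178}{-214} = \left(-178\right) \left(- \frac{1}{214}\right) = \frac{89}{107} \approx 0.83178$)
$s{\left(Z \right)} = - 7 Z^{2}$ ($s{\left(Z \right)} = Z \left(-7\right) Z = - 7 Z Z = - 7 Z^{2}$)
$w + B{\left(-18,s{\left(-5 \right)} \right)} = \frac{89}{107} - 18 \left(- 7 \left(-5\right)^{2}\right) = \frac{89}{107} - 18 \left(\left(-7\right) 25\right) = \frac{89}{107} - -3150 = \frac{89}{107} + 3150 = \frac{337139}{107}$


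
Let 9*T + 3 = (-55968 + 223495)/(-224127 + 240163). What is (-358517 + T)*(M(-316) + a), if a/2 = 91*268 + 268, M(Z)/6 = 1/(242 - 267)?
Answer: -31893914430595333/1804050 ≈ -1.7679e+10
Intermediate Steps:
M(Z) = -6/25 (M(Z) = 6/(242 - 267) = 6/(-25) = 6*(-1/25) = -6/25)
a = 49312 (a = 2*(91*268 + 268) = 2*(24388 + 268) = 2*24656 = 49312)
T = 119419/144324 (T = -⅓ + ((-55968 + 223495)/(-224127 + 240163))/9 = -⅓ + (167527/16036)/9 = -⅓ + (167527*(1/16036))/9 = -⅓ + (⅑)*(167527/16036) = -⅓ + 167527/144324 = 119419/144324 ≈ 0.82744)
(-358517 + T)*(M(-316) + a) = (-358517 + 119419/144324)*(-6/25 + 49312) = -51742488089/144324*1232794/25 = -31893914430595333/1804050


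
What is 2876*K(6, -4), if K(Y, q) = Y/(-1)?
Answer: -17256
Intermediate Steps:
K(Y, q) = -Y (K(Y, q) = Y*(-1) = -Y)
2876*K(6, -4) = 2876*(-1*6) = 2876*(-6) = -17256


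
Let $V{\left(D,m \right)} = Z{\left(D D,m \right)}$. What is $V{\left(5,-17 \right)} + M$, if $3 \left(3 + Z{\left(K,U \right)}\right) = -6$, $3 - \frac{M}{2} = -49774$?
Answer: $99549$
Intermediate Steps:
$M = 99554$ ($M = 6 - -99548 = 6 + 99548 = 99554$)
$Z{\left(K,U \right)} = -5$ ($Z{\left(K,U \right)} = -3 + \frac{1}{3} \left(-6\right) = -3 - 2 = -5$)
$V{\left(D,m \right)} = -5$
$V{\left(5,-17 \right)} + M = -5 + 99554 = 99549$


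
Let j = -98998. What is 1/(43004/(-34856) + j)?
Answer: -8714/862679323 ≈ -1.0101e-5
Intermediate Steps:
1/(43004/(-34856) + j) = 1/(43004/(-34856) - 98998) = 1/(43004*(-1/34856) - 98998) = 1/(-10751/8714 - 98998) = 1/(-862679323/8714) = -8714/862679323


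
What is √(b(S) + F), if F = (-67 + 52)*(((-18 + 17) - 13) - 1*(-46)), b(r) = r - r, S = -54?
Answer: 4*I*√30 ≈ 21.909*I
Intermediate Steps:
b(r) = 0
F = -480 (F = -15*((-1 - 13) + 46) = -15*(-14 + 46) = -15*32 = -480)
√(b(S) + F) = √(0 - 480) = √(-480) = 4*I*√30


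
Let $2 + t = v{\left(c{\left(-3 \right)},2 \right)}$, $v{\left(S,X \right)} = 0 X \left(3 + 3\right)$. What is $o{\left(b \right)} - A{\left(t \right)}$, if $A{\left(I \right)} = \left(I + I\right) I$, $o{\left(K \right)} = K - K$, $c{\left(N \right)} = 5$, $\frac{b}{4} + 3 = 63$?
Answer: $-8$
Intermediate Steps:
$b = 240$ ($b = -12 + 4 \cdot 63 = -12 + 252 = 240$)
$v{\left(S,X \right)} = 0$ ($v{\left(S,X \right)} = 0 \cdot 6 = 0$)
$t = -2$ ($t = -2 + 0 = -2$)
$o{\left(K \right)} = 0$
$A{\left(I \right)} = 2 I^{2}$ ($A{\left(I \right)} = 2 I I = 2 I^{2}$)
$o{\left(b \right)} - A{\left(t \right)} = 0 - 2 \left(-2\right)^{2} = 0 - 2 \cdot 4 = 0 - 8 = -8$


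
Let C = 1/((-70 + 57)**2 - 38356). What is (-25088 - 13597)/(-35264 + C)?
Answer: 1477264095/1346626369 ≈ 1.0970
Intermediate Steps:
C = -1/38187 (C = 1/((-13)**2 - 38356) = 1/(169 - 38356) = 1/(-38187) = -1/38187 ≈ -2.6187e-5)
(-25088 - 13597)/(-35264 + C) = (-25088 - 13597)/(-35264 - 1/38187) = -38685/(-1346626369/38187) = -38685*(-38187/1346626369) = 1477264095/1346626369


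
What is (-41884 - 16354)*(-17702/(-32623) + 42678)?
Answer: -81084889466848/32623 ≈ -2.4855e+9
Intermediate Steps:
(-41884 - 16354)*(-17702/(-32623) + 42678) = -58238*(-17702*(-1/32623) + 42678) = -58238*(17702/32623 + 42678) = -58238*1392302096/32623 = -81084889466848/32623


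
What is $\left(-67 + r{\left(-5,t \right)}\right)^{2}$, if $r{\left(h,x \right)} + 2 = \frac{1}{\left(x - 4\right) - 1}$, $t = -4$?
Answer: $\frac{386884}{81} \approx 4776.3$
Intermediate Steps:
$r{\left(h,x \right)} = -2 + \frac{1}{-5 + x}$ ($r{\left(h,x \right)} = -2 + \frac{1}{\left(x - 4\right) - 1} = -2 + \frac{1}{\left(-4 + x\right) - 1} = -2 + \frac{1}{-5 + x}$)
$\left(-67 + r{\left(-5,t \right)}\right)^{2} = \left(-67 + \frac{11 - -8}{-5 - 4}\right)^{2} = \left(-67 + \frac{11 + 8}{-9}\right)^{2} = \left(-67 - \frac{19}{9}\right)^{2} = \left(- \frac{622}{9}\right)^{2} = \frac{386884}{81}$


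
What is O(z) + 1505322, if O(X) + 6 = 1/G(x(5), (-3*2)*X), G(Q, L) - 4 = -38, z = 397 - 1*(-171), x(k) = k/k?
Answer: 51180743/34 ≈ 1.5053e+6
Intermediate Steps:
x(k) = 1
z = 568 (z = 397 + 171 = 568)
G(Q, L) = -34 (G(Q, L) = 4 - 38 = -34)
O(X) = -205/34 (O(X) = -6 + 1/(-34) = -6 - 1/34 = -205/34)
O(z) + 1505322 = -205/34 + 1505322 = 51180743/34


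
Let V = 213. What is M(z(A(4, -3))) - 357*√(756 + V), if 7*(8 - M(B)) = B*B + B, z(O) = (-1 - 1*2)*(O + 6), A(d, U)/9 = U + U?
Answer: -20824/7 - 357*√969 ≈ -14088.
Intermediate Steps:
A(d, U) = 18*U (A(d, U) = 9*(U + U) = 9*(2*U) = 18*U)
z(O) = -18 - 3*O (z(O) = (-1 - 2)*(6 + O) = -3*(6 + O) = -18 - 3*O)
M(B) = 8 - B/7 - B²/7 (M(B) = 8 - (B*B + B)/7 = 8 - (B² + B)/7 = 8 - (B + B²)/7 = 8 + (-B/7 - B²/7) = 8 - B/7 - B²/7)
M(z(A(4, -3))) - 357*√(756 + V) = (8 - (-18 - 54*(-3))/7 - (-18 - 54*(-3))²/7) - 357*√(756 + 213) = (8 - (-18 - 3*(-54))/7 - (-18 - 3*(-54))²/7) - 357*√969 = (8 - (-18 + 162)/7 - (-18 + 162)²/7) - 357*√969 = (8 - ⅐*144 - ⅐*144²) - 357*√969 = (8 - 144/7 - ⅐*20736) - 357*√969 = (8 - 144/7 - 20736/7) - 357*√969 = -20824/7 - 357*√969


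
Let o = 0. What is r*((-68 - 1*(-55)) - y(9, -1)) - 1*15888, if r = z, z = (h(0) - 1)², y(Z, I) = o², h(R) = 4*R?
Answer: -15901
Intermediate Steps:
y(Z, I) = 0 (y(Z, I) = 0² = 0)
z = 1 (z = (4*0 - 1)² = (0 - 1)² = (-1)² = 1)
r = 1
r*((-68 - 1*(-55)) - y(9, -1)) - 1*15888 = 1*((-68 - 1*(-55)) - 1*0) - 1*15888 = 1*((-68 + 55) + 0) - 15888 = 1*(-13 + 0) - 15888 = 1*(-13) - 15888 = -13 - 15888 = -15901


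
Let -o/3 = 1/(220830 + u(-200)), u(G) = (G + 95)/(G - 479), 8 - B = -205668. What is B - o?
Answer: 1468562633397/7140175 ≈ 2.0568e+5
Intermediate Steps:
B = 205676 (B = 8 - 1*(-205668) = 8 + 205668 = 205676)
u(G) = (95 + G)/(-479 + G)
o = -97/7140175 (o = -3/(220830 + (95 - 200)/(-479 - 200)) = -3/(220830 - 105/(-679)) = -3/(220830 - 1/679*(-105)) = -3/(220830 + 15/97) = -3/21420525/97 = -3*97/21420525 = -97/7140175 ≈ -1.3585e-5)
B - o = 205676 - 1*(-97/7140175) = 205676 + 97/7140175 = 1468562633397/7140175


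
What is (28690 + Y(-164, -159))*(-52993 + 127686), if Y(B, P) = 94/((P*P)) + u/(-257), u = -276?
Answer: 13923683275964692/6497217 ≈ 2.1430e+9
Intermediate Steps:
Y(B, P) = 276/257 + 94/P² (Y(B, P) = 94/((P*P)) - 276/(-257) = 94/(P²) - 276*(-1/257) = 94/P² + 276/257 = 276/257 + 94/P²)
(28690 + Y(-164, -159))*(-52993 + 127686) = (28690 + (276/257 + 94/(-159)²))*(-52993 + 127686) = (28690 + (276/257 + 94*(1/25281)))*74693 = (28690 + (276/257 + 94/25281))*74693 = (28690 + 7001714/6497217)*74693 = (186412157444/6497217)*74693 = 13923683275964692/6497217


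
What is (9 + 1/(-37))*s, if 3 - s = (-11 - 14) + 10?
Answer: 5976/37 ≈ 161.51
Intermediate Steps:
s = 18 (s = 3 - ((-11 - 14) + 10) = 3 - (-25 + 10) = 3 - 1*(-15) = 3 + 15 = 18)
(9 + 1/(-37))*s = (9 + 1/(-37))*18 = (9 - 1/37)*18 = (332/37)*18 = 5976/37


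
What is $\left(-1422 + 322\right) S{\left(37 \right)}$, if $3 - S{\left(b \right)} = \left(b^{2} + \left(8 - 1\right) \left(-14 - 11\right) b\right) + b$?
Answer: $-5579200$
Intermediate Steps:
$S{\left(b \right)} = 3 - b^{2} + 174 b$ ($S{\left(b \right)} = 3 - \left(\left(b^{2} + \left(8 - 1\right) \left(-14 - 11\right) b\right) + b\right) = 3 - \left(\left(b^{2} + 7 \left(-25\right) b\right) + b\right) = 3 - \left(\left(b^{2} - 175 b\right) + b\right) = 3 - \left(b^{2} - 174 b\right) = 3 - b^{2} + 174 b$)
$\left(-1422 + 322\right) S{\left(37 \right)} = \left(-1422 + 322\right) \left(3 - 37^{2} + 174 \cdot 37\right) = - 1100 \left(3 - 1369 + 6438\right) = \left(-1100\right) 5072 = -5579200$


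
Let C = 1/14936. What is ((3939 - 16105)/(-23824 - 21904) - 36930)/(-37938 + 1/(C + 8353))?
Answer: 105342878223947733/108218978967325984 ≈ 0.97342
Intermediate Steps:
C = 1/14936 ≈ 6.6952e-5
((3939 - 16105)/(-23824 - 21904) - 36930)/(-37938 + 1/(C + 8353)) = ((3939 - 16105)/(-23824 - 21904) - 36930)/(-37938 + 1/(1/14936 + 8353)) = (-12166/(-45728) - 36930)/(-37938 + 1/(124760409/14936)) = (-12166*(-1/45728) - 36930)/(-37938 + 14936/124760409) = (6083/22864 - 36930)/(-4733160381706/124760409) = -844361437/22864*(-124760409/4733160381706) = 105342878223947733/108218978967325984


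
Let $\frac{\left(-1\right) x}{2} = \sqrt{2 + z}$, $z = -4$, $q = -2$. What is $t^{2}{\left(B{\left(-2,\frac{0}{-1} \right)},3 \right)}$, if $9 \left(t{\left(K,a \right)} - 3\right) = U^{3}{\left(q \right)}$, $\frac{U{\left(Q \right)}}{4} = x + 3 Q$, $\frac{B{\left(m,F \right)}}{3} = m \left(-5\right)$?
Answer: $- \frac{306694439}{81} + \frac{13030400 i \sqrt{2}}{9} \approx -3.7864 \cdot 10^{6} + 2.0475 \cdot 10^{6} i$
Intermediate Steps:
$x = - 2 i \sqrt{2}$ ($x = - 2 \sqrt{2 - 4} = - 2 \sqrt{-2} = - 2 i \sqrt{2} \approx - 2.8284 i$)
$B{\left(m,F \right)} = - 15 m$ ($B{\left(m,F \right)} = 3 m \left(-5\right) = 3 \left(- 5 m\right) = - 15 m$)
$U{\left(Q \right)} = 12 Q - 8 i \sqrt{2}$ ($U{\left(Q \right)} = 4 \left(- 2 i \sqrt{2} + 3 Q\right) = 4 \left(3 Q - 2 i \sqrt{2}\right) = 12 Q - 8 i \sqrt{2}$)
$t{\left(K,a \right)} = 3 + \frac{\left(-24 - 8 i \sqrt{2}\right)^{3}}{9}$ ($t{\left(K,a \right)} = 3 + \frac{\left(12 \left(-2\right) - 8 i \sqrt{2}\right)^{3}}{9} = 3 + \frac{\left(-24 - 8 i \sqrt{2}\right)^{3}}{9}$)
$t^{2}{\left(B{\left(-2,\frac{0}{-1} \right)},3 \right)} = \left(-509 - \frac{12800 i \sqrt{2}}{9}\right)^{2}$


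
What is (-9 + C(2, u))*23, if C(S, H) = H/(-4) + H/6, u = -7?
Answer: -2323/12 ≈ -193.58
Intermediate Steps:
C(S, H) = -H/12 (C(S, H) = H*(-¼) + H*(⅙) = -H/4 + H/6 = -H/12)
(-9 + C(2, u))*23 = (-9 - 1/12*(-7))*23 = (-9 + 7/12)*23 = -101/12*23 = -2323/12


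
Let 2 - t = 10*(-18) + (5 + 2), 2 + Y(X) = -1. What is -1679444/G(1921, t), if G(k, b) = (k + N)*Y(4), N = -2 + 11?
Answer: 839722/2895 ≈ 290.06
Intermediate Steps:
N = 9
Y(X) = -3 (Y(X) = -2 - 1 = -3)
t = 175 (t = 2 - (10*(-18) + (5 + 2)) = 2 - (-180 + 7) = 2 - 1*(-173) = 2 + 173 = 175)
G(k, b) = -27 - 3*k (G(k, b) = (k + 9)*(-3) = (9 + k)*(-3) = -27 - 3*k)
-1679444/G(1921, t) = -1679444/(-27 - 3*1921) = -1679444/(-27 - 5763) = -1679444/(-5790) = -1679444*(-1/5790) = 839722/2895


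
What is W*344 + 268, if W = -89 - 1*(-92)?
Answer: 1300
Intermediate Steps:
W = 3 (W = -89 + 92 = 3)
W*344 + 268 = 3*344 + 268 = 1032 + 268 = 1300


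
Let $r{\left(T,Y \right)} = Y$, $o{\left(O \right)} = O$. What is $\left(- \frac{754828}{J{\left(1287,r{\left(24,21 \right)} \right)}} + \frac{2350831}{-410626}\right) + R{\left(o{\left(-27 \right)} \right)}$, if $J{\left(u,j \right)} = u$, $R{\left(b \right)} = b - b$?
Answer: $- \frac{312977521825}{528475662} \approx -592.23$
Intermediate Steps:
$R{\left(b \right)} = 0$
$\left(- \frac{754828}{J{\left(1287,r{\left(24,21 \right)} \right)}} + \frac{2350831}{-410626}\right) + R{\left(o{\left(-27 \right)} \right)} = \left(- \frac{754828}{1287} + \frac{2350831}{-410626}\right) + 0 = \left(\left(-754828\right) \frac{1}{1287} + 2350831 \left(- \frac{1}{410626}\right)\right) + 0 = \left(- \frac{754828}{1287} - \frac{2350831}{410626}\right) + 0 = - \frac{312977521825}{528475662} + 0 = - \frac{312977521825}{528475662}$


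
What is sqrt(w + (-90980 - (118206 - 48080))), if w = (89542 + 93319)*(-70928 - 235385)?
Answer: I*sqrt(56012862599) ≈ 2.3667e+5*I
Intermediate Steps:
w = -56012701493 (w = 182861*(-306313) = -56012701493)
sqrt(w + (-90980 - (118206 - 48080))) = sqrt(-56012701493 + (-90980 - (118206 - 48080))) = sqrt(-56012701493 + (-90980 - 1*70126)) = sqrt(-56012701493 + (-90980 - 70126)) = sqrt(-56012701493 - 161106) = sqrt(-56012862599) = I*sqrt(56012862599)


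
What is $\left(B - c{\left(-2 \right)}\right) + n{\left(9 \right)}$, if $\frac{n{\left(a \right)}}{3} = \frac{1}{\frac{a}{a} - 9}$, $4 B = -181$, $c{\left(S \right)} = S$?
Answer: $- \frac{349}{8} \approx -43.625$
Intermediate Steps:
$B = - \frac{181}{4}$ ($B = \frac{1}{4} \left(-181\right) = - \frac{181}{4} \approx -45.25$)
$n{\left(a \right)} = - \frac{3}{8}$ ($n{\left(a \right)} = \frac{3}{\frac{a}{a} - 9} = \frac{3}{1 - 9} = \frac{3}{-8} = 3 \left(- \frac{1}{8}\right) = - \frac{3}{8}$)
$\left(B - c{\left(-2 \right)}\right) + n{\left(9 \right)} = \left(- \frac{181}{4} - -2\right) - \frac{3}{8} = \left(- \frac{181}{4} + 2\right) - \frac{3}{8} = - \frac{173}{4} - \frac{3}{8} = - \frac{349}{8}$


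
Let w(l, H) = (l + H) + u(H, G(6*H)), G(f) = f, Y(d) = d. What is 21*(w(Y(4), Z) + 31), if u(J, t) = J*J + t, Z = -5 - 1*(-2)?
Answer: 483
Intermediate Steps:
Z = -3 (Z = -5 + 2 = -3)
u(J, t) = t + J² (u(J, t) = J² + t = t + J²)
w(l, H) = l + H² + 7*H (w(l, H) = (l + H) + (6*H + H²) = (H + l) + (H² + 6*H) = l + H² + 7*H)
21*(w(Y(4), Z) + 31) = 21*((4 + (-3)² + 7*(-3)) + 31) = 21*((4 + 9 - 21) + 31) = 21*(-8 + 31) = 21*23 = 483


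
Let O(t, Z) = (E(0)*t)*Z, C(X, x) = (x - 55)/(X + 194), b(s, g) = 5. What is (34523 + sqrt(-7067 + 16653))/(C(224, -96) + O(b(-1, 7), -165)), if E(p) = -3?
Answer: 14430614/1034399 + 418*sqrt(9586)/1034399 ≈ 13.990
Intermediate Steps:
C(X, x) = (-55 + x)/(194 + X)
O(t, Z) = -3*Z*t (O(t, Z) = (-3*t)*Z = -3*Z*t)
(34523 + sqrt(-7067 + 16653))/(C(224, -96) + O(b(-1, 7), -165)) = (34523 + sqrt(-7067 + 16653))/((-55 - 96)/(194 + 224) - 3*(-165)*5) = (34523 + sqrt(9586))/(-151/418 + 2475) = (34523 + sqrt(9586))/(1034399/418) = (34523 + sqrt(9586))*(418/1034399) = 14430614/1034399 + 418*sqrt(9586)/1034399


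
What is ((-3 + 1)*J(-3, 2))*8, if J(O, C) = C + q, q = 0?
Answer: -32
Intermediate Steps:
J(O, C) = C (J(O, C) = C + 0 = C)
((-3 + 1)*J(-3, 2))*8 = ((-3 + 1)*2)*8 = -2*2*8 = -4*8 = -32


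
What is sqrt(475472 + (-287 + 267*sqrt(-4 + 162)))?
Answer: sqrt(475185 + 267*sqrt(158)) ≈ 691.77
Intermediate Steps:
sqrt(475472 + (-287 + 267*sqrt(-4 + 162))) = sqrt(475472 + (-287 + 267*sqrt(158))) = sqrt(475185 + 267*sqrt(158))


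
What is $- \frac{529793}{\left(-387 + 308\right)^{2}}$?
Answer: $- \frac{529793}{6241} \approx -84.889$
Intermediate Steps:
$- \frac{529793}{\left(-387 + 308\right)^{2}} = - \frac{529793}{\left(-79\right)^{2}} = - \frac{529793}{6241}$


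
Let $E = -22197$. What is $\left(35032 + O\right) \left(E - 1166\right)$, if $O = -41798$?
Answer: $158074058$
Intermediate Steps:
$\left(35032 + O\right) \left(E - 1166\right) = \left(35032 - 41798\right) \left(-22197 - 1166\right) = \left(-6766\right) \left(-23363\right) = 158074058$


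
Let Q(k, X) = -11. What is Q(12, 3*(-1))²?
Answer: 121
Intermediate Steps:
Q(12, 3*(-1))² = (-11)² = 121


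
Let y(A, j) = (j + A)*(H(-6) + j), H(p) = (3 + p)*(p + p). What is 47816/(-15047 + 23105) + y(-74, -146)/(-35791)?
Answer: 758189428/144201939 ≈ 5.2578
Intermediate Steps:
H(p) = 2*p*(3 + p) (H(p) = (3 + p)*(2*p) = 2*p*(3 + p))
y(A, j) = (36 + j)*(A + j) (y(A, j) = (j + A)*(2*(-6)*(3 - 6) + j) = (A + j)*(2*(-6)*(-3) + j) = (A + j)*(36 + j) = (36 + j)*(A + j))
47816/(-15047 + 23105) + y(-74, -146)/(-35791) = 47816/(-15047 + 23105) + ((-146)² + 36*(-74) + 36*(-146) - 74*(-146))/(-35791) = 47816/8058 + (21316 - 2664 - 5256 + 10804)*(-1/35791) = 47816*(1/8058) + 24200*(-1/35791) = 23908/4029 - 24200/35791 = 758189428/144201939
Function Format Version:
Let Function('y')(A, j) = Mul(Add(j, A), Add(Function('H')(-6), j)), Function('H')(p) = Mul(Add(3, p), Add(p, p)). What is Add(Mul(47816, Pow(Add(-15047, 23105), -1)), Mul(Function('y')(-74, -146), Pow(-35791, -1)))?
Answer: Rational(758189428, 144201939) ≈ 5.2578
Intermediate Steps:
Function('H')(p) = Mul(2, p, Add(3, p)) (Function('H')(p) = Mul(Add(3, p), Mul(2, p)) = Mul(2, p, Add(3, p)))
Function('y')(A, j) = Mul(Add(36, j), Add(A, j)) (Function('y')(A, j) = Mul(Add(j, A), Add(Mul(2, -6, Add(3, -6)), j)) = Mul(Add(A, j), Add(Mul(2, -6, -3), j)) = Mul(Add(A, j), Add(36, j)) = Mul(Add(36, j), Add(A, j)))
Add(Mul(47816, Pow(Add(-15047, 23105), -1)), Mul(Function('y')(-74, -146), Pow(-35791, -1))) = Add(Mul(47816, Pow(Add(-15047, 23105), -1)), Mul(Add(Pow(-146, 2), Mul(36, -74), Mul(36, -146), Mul(-74, -146)), Pow(-35791, -1))) = Add(Mul(47816, Pow(8058, -1)), Mul(Add(21316, -2664, -5256, 10804), Rational(-1, 35791))) = Add(Mul(47816, Rational(1, 8058)), Mul(24200, Rational(-1, 35791))) = Add(Rational(23908, 4029), Rational(-24200, 35791)) = Rational(758189428, 144201939)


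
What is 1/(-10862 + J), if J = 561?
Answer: -1/10301 ≈ -9.7078e-5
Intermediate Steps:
1/(-10862 + J) = 1/(-10862 + 561) = 1/(-10301) = -1/10301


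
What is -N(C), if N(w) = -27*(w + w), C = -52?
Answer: -2808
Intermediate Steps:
N(w) = -54*w
-N(C) = -(-54)*(-52) = -1*2808 = -2808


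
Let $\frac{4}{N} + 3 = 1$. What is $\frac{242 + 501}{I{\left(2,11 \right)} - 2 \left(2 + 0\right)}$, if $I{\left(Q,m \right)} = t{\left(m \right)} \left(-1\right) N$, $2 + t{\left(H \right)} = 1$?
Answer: $- \frac{743}{6} \approx -123.83$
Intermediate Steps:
$N = -2$ ($N = \frac{4}{-3 + 1} = \frac{4}{-2} = 4 \left(- \frac{1}{2}\right) = -2$)
$t{\left(H \right)} = -1$ ($t{\left(H \right)} = -2 + 1 = -1$)
$I{\left(Q,m \right)} = -2$ ($I{\left(Q,m \right)} = \left(-1\right) \left(-1\right) \left(-2\right) = 1 \left(-2\right) = -2$)
$\frac{242 + 501}{I{\left(2,11 \right)} - 2 \left(2 + 0\right)} = \frac{242 + 501}{-2 - 2 \left(2 + 0\right)} = \frac{743}{-2 - 4} = \frac{743}{-6} = 743 \left(- \frac{1}{6}\right) = - \frac{743}{6}$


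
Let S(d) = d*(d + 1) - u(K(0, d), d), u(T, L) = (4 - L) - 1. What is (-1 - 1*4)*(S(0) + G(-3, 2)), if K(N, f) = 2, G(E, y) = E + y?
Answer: 20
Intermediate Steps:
u(T, L) = 3 - L
S(d) = -3 + d + d*(1 + d) (S(d) = d*(d + 1) - (3 - d) = d*(1 + d) + (-3 + d) = -3 + d + d*(1 + d))
(-1 - 1*4)*(S(0) + G(-3, 2)) = (-1 - 1*4)*((-3 + 0² + 2*0) + (-3 + 2)) = (-1 - 4)*((-3 + 0 + 0) - 1) = -5*(-3 - 1) = -5*(-4) = 20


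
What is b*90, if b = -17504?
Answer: -1575360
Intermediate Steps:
b*90 = -17504*90 = -1575360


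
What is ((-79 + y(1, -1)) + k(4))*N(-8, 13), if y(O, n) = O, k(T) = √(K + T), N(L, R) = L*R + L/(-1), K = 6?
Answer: 7488 - 96*√10 ≈ 7184.4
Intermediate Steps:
N(L, R) = -L + L*R (N(L, R) = L*R + L*(-1) = L*R - L = -L + L*R)
k(T) = √(6 + T)
((-79 + y(1, -1)) + k(4))*N(-8, 13) = ((-79 + 1) + √(6 + 4))*(-8*(-1 + 13)) = (-78 + √10)*(-8*12) = (-78 + √10)*(-96) = 7488 - 96*√10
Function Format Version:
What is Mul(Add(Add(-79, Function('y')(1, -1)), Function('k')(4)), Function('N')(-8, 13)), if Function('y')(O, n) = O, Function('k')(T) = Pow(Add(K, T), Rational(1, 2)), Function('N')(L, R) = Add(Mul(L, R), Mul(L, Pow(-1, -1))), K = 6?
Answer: Add(7488, Mul(-96, Pow(10, Rational(1, 2)))) ≈ 7184.4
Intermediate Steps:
Function('N')(L, R) = Add(Mul(-1, L), Mul(L, R)) (Function('N')(L, R) = Add(Mul(L, R), Mul(L, -1)) = Add(Mul(L, R), Mul(-1, L)) = Add(Mul(-1, L), Mul(L, R)))
Function('k')(T) = Pow(Add(6, T), Rational(1, 2))
Mul(Add(Add(-79, Function('y')(1, -1)), Function('k')(4)), Function('N')(-8, 13)) = Mul(Add(Add(-79, 1), Pow(Add(6, 4), Rational(1, 2))), Mul(-8, Add(-1, 13))) = Mul(Add(-78, Pow(10, Rational(1, 2))), Mul(-8, 12)) = Mul(Add(-78, Pow(10, Rational(1, 2))), -96) = Add(7488, Mul(-96, Pow(10, Rational(1, 2))))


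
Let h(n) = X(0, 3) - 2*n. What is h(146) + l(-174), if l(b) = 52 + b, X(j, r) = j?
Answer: -414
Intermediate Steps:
h(n) = -2*n (h(n) = 0 - 2*n = -2*n)
h(146) + l(-174) = -2*146 + (52 - 174) = -292 - 122 = -414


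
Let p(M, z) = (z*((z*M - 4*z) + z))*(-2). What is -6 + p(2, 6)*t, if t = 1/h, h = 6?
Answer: 6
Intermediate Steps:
t = 1/6 ≈ 0.16667
p(M, z) = -2*z*(-3*z + M*z) (p(M, z) = (z*((M*z - 4*z) + z))*(-2) = (z*((-4*z + M*z) + z))*(-2) = (z*(-3*z + M*z))*(-2) = -2*z*(-3*z + M*z))
-6 + p(2, 6)*t = -6 + (2*6**2*(3 - 1*2))*(1/6) = -6 + (2*36*(3 - 2))*(1/6) = -6 + (2*36*1)*(1/6) = -6 + 72*(1/6) = -6 + 12 = 6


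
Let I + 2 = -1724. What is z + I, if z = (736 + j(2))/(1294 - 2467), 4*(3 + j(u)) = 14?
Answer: -1350223/782 ≈ -1726.6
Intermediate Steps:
j(u) = ½ (j(u) = -3 + (¼)*14 = -3 + 7/2 = ½)
z = -491/782 (z = (736 + ½)/(1294 - 2467) = (1473/2)/(-1173) = (1473/2)*(-1/1173) = -491/782 ≈ -0.62788)
I = -1726 (I = -2 - 1724 = -1726)
z + I = -491/782 - 1726 = -1350223/782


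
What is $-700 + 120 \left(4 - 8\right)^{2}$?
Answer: $1220$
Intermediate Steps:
$-700 + 120 \left(4 - 8\right)^{2} = -700 + 120 \left(-4\right)^{2} = -700 + 120 \cdot 16 = -700 + 1920 = 1220$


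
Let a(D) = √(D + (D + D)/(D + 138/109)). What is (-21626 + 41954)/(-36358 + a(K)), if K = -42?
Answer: -13021981280/23290693117 - 968*I*√5467490/23290693117 ≈ -0.55911 - 9.7182e-5*I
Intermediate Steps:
a(D) = √(D + 2*D/(138/109 + D)) (a(D) = √(D + (2*D)/(D + 138*(1/109))) = √(D + (2*D)/(D + 138/109)) = √(D + (2*D)/(138/109 + D)) = √(D + 2*D/(138/109 + D)))
(-21626 + 41954)/(-36358 + a(K)) = (-21626 + 41954)/(-36358 + √(-42*(356 + 109*(-42))/(138 + 109*(-42)))) = 20328/(-36358 + √(-42*(356 - 4578)/(138 - 4578))) = 20328/(-36358 + √(-42*(-4222)/(-4440))) = 20328/(-36358 + √(-42*(-1/4440)*(-4222))) = 20328/(-36358 + √(-14777/370)) = 20328/(-36358 + I*√5467490/370)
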